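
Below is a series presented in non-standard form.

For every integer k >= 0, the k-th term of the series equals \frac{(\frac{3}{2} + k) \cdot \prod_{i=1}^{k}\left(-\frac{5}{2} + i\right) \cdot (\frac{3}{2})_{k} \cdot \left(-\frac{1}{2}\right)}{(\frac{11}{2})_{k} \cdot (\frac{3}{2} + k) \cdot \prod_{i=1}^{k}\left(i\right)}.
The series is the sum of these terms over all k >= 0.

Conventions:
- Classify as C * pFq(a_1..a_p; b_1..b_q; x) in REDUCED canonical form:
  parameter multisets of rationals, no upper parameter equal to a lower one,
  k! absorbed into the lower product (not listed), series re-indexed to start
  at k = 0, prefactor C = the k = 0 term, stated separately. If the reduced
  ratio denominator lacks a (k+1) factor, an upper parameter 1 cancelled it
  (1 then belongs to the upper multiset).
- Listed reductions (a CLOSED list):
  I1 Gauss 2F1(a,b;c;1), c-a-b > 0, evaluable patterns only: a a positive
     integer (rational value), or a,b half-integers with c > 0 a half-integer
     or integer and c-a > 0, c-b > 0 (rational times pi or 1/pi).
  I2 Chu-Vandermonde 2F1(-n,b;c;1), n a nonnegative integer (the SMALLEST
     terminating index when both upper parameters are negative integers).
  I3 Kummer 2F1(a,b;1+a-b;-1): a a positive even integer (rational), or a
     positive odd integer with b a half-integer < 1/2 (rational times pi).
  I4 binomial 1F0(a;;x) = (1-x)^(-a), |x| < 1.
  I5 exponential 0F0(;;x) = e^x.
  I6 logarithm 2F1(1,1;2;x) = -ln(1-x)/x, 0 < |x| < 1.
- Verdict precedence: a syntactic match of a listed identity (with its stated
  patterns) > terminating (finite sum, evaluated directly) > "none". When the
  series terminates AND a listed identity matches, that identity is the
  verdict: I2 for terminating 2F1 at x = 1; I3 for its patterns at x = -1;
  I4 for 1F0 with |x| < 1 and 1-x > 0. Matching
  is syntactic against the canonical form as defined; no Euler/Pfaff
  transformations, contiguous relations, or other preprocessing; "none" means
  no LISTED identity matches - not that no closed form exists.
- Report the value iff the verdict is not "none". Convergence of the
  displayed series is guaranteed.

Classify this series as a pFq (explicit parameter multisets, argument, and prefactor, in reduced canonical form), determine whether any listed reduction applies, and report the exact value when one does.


x = 1 here; the reduced form reads 2F1, upper {-\frac{3}{2}, \frac{3}{2}}, lower {\frac{11}{2}}, C = -\frac{1}{2}. Verdict (x = 1): the half-integer Gauss pattern (I1) applies (x = 1; upper {-\frac{3}{2}, \frac{3}{2}} half-integers, c = \frac{11}{2} in the evaluable pattern). Exact value: \left(-\frac{6615}{65536}\right) \cdot \pi.

The tell: t_0 being -\frac{1}{2}, the running product (C = -1/2, x = 1) telescopes to a rising factorial.
Term ratio: r(k) = 1 * (k-\frac{3}{2}) (k+\frac{3}{2}) / [(k+\frac{11}{2}) (k+1)] - rational in k. x = 1; t_0 = -\frac{1}{2}; negate the roots.


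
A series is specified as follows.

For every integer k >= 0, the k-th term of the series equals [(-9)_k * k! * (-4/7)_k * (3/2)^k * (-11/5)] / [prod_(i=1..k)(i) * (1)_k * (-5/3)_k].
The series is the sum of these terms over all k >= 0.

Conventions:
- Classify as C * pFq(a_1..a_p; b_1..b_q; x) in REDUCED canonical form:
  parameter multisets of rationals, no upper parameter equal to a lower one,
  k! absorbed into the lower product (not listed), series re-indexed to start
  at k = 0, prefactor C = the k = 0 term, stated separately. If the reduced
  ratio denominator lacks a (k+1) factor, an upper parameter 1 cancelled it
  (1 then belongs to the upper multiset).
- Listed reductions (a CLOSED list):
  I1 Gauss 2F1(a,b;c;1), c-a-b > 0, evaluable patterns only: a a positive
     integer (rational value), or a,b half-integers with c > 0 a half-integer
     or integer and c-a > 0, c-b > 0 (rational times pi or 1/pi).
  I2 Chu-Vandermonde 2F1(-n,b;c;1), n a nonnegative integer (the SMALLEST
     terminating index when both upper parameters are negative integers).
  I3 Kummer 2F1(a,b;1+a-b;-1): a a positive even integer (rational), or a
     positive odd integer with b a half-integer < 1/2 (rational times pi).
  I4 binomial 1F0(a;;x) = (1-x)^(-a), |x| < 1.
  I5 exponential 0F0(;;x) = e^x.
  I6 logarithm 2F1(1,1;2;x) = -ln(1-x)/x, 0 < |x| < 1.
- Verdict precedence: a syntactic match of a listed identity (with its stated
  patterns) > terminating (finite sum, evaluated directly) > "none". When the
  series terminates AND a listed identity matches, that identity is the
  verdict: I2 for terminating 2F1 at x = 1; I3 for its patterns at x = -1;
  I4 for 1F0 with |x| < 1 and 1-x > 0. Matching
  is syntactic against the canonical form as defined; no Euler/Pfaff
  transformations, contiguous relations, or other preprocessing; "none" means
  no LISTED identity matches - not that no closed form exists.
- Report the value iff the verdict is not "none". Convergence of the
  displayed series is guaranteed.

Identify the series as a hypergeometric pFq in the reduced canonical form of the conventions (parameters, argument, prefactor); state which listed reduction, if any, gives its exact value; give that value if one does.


At argument 3/2: a 2F1 with upper {-9, -4/7}, lower {-5/3}, scaled by C = -11/5. Verdict: terminating - upper parameter -9 makes this a finite sum (last index 9), evaluated exactly. Value: -20892062084641/9400776286720.

First insight: x = (3/2) and the parameter 1 appears in both the upper and lower lists and cancels.
Step ratio: r(k) = (3/2) * (k-9) (k-4/7) / [(k-5/3) (k+1)] - poly over poly, x = (3/2) from leading terms; C = -11/5 at k = 0.


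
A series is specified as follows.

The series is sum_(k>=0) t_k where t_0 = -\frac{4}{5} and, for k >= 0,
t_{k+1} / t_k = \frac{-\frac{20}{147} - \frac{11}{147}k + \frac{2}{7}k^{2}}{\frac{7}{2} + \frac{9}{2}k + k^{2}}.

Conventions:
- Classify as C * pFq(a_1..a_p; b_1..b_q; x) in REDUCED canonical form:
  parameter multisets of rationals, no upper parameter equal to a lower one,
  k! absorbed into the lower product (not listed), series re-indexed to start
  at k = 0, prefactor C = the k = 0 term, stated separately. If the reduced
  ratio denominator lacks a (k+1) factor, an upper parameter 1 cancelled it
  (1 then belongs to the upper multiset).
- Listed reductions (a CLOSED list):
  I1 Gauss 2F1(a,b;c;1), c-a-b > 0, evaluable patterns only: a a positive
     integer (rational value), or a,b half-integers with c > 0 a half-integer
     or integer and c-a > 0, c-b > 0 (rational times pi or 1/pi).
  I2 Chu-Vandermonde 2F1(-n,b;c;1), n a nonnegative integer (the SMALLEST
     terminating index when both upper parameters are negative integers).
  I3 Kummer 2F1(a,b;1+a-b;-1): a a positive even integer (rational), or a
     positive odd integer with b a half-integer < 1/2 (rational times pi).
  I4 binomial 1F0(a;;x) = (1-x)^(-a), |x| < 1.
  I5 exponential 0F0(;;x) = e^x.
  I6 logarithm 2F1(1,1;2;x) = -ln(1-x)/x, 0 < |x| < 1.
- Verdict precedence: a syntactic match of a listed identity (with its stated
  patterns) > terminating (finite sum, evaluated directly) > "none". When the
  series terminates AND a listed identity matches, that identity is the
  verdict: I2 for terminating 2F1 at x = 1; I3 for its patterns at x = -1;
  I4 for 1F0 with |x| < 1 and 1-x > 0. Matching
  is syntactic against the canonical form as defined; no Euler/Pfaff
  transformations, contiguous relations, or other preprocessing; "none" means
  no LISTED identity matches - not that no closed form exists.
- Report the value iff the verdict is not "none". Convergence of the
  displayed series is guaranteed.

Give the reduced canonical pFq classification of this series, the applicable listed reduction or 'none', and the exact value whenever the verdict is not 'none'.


x = \frac{2}{7} here; the reduced form reads 2F1, upper {-\frac{5}{6}, \frac{4}{7}}, lower {\frac{7}{2}}, C = -\frac{4}{5}. Verdict: none. A 2F1 with upper {-\frac{5}{6}, \frac{4}{7}} fits none of I1-I6 at x = \frac{2}{7}; the sum runs forever.

Key step: t_0 being -\frac{4}{5}, factor the ratio over Q (C = -4/5): negated roots = parameters.
Ratio: r(k) = \frac{2}{7} * (k-\frac{5}{6}) (k+\frac{4}{7}) / [(k+\frac{7}{2}) (k+1)] ; factor over Q: parameters, x = \frac{2}{7}, and C = -\frac{4}{5}.


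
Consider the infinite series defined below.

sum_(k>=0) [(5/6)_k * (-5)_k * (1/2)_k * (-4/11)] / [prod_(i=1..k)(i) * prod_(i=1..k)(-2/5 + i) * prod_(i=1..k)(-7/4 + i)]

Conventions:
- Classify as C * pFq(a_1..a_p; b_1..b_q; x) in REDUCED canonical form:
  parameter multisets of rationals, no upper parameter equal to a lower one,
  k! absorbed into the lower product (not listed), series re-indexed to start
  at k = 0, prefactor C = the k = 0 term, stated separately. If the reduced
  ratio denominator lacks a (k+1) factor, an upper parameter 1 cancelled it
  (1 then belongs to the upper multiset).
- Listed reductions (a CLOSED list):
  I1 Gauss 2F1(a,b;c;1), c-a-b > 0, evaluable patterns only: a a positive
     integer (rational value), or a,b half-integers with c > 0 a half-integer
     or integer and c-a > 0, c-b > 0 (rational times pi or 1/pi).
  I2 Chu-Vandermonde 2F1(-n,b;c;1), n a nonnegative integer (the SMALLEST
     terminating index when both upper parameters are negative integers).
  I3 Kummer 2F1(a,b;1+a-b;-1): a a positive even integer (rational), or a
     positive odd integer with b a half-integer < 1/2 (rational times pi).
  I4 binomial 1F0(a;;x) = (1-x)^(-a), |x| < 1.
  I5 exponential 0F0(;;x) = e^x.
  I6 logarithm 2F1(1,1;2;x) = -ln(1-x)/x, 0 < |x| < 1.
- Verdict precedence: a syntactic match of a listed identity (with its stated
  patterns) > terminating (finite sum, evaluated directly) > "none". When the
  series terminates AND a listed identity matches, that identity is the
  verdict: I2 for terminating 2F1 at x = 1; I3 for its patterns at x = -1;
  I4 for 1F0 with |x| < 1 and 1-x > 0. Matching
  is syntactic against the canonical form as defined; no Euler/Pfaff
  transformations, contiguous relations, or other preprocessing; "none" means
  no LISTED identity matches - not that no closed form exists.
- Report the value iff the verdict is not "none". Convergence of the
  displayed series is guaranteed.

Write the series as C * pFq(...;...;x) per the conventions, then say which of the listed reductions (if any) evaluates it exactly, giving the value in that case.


At argument 1: a 3F2 with upper {-5, 1/2, 5/6}, lower {-3/4, 3/5}, scaled by C = -4/11. Verdict: terminating. (-5)_k vanishes past k = 5, leaving a 6-term sum, computed directly. Exact value: 10075667/36590697.

Key step: t_0 = -4/11 here, and the product of the first k integers (C = -4/11) is k!.
Consecutive-term ratio: r(k) = 1 * (k-5) (k+1/2) (k+5/6) / [(k-3/4) (k+3/5) (k+1)] - rational in k. x = 1; t_0 = -4/11; negate the roots.


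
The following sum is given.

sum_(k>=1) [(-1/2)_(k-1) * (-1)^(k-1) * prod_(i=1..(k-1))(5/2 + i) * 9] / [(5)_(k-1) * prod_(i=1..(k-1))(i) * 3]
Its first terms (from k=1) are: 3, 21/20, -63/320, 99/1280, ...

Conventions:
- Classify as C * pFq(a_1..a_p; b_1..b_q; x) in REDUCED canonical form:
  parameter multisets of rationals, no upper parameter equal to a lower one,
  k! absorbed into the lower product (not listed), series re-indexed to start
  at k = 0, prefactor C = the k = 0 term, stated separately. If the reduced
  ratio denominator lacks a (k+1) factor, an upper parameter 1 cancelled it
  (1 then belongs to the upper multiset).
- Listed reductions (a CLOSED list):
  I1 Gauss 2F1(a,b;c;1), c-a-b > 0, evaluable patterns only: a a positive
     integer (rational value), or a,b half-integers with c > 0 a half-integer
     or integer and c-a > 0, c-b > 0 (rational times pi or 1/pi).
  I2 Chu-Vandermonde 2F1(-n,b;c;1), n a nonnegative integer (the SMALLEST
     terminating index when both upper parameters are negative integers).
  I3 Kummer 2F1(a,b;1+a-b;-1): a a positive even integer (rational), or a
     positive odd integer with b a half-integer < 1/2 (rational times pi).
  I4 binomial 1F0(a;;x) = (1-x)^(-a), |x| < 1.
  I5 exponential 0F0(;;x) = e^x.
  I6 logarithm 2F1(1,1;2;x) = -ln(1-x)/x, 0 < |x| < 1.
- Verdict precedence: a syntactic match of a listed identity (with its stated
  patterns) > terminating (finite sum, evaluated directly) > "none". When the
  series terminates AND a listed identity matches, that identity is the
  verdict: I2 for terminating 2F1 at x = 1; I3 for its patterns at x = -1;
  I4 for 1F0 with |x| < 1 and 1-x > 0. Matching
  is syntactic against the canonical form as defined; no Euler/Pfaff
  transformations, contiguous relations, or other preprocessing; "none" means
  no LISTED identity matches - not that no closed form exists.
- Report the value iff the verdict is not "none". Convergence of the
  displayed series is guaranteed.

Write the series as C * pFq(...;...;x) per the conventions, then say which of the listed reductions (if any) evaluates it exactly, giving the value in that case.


Canonical form: C = 3 times 2F1 with upper {-1/2, 7/2}, lower {5}, x = -1. Verdict: none. No listed pattern accepts 2F1(-1/2, 7/2; 5; -1).

Key step: x = (-1) and the constant factors (prefactor 3) combine into one prefactor.
Consecutive-term ratio: r(k) = (-1) * (k-1/2) (k+7/2) / [(k+5) (k+1)] - rational; roots negated = parameters, x = (-1), C = 3.


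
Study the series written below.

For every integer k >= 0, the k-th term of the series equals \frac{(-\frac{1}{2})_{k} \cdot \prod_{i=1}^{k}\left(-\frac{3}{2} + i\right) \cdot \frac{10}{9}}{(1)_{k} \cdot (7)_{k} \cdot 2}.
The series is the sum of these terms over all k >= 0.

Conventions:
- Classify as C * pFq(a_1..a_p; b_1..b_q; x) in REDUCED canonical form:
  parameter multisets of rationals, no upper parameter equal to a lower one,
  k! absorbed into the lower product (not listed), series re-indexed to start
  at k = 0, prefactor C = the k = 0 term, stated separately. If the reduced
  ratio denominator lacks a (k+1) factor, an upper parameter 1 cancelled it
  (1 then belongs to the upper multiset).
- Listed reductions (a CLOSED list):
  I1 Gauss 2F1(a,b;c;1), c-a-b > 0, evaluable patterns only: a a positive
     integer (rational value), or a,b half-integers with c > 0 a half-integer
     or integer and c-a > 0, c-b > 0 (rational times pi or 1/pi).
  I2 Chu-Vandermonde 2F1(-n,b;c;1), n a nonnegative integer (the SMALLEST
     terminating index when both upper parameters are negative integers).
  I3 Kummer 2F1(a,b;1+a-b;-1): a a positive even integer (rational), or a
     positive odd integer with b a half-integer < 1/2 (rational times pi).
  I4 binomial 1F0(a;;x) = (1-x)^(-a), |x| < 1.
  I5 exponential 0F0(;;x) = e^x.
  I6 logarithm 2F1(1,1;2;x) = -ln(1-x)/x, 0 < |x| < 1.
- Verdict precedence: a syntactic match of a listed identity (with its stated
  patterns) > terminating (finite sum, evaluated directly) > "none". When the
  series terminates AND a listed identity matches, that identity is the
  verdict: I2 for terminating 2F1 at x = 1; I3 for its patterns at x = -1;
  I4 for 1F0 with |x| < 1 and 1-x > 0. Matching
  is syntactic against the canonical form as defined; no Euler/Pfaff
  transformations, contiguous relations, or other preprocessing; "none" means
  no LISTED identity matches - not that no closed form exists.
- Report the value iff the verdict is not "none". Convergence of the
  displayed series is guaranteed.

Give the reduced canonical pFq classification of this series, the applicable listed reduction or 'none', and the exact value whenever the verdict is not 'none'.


With C = \frac{5}{9}: the canonical form is 2F1(-\frac{1}{2}, -\frac{1}{2}; 7; 1). Verdict (x = 1): the half-integer Gauss pattern (I1) applies (x = 1; upper {-\frac{1}{2}, -\frac{1}{2}} half-integers, c = 7 in the evaluable pattern). Hence: \frac{20971520}{11594583} / \pi.

First insight: x = 1 and the constant factors (prefactor 5/9) combine into one prefactor.
Step ratio: r(k) = 1 * (k-\frac{1}{2}) (k-\frac{1}{2}) / [(k+7) (k+1)] ; factor over Q: parameters, x = 1, and C = \frac{5}{9}.


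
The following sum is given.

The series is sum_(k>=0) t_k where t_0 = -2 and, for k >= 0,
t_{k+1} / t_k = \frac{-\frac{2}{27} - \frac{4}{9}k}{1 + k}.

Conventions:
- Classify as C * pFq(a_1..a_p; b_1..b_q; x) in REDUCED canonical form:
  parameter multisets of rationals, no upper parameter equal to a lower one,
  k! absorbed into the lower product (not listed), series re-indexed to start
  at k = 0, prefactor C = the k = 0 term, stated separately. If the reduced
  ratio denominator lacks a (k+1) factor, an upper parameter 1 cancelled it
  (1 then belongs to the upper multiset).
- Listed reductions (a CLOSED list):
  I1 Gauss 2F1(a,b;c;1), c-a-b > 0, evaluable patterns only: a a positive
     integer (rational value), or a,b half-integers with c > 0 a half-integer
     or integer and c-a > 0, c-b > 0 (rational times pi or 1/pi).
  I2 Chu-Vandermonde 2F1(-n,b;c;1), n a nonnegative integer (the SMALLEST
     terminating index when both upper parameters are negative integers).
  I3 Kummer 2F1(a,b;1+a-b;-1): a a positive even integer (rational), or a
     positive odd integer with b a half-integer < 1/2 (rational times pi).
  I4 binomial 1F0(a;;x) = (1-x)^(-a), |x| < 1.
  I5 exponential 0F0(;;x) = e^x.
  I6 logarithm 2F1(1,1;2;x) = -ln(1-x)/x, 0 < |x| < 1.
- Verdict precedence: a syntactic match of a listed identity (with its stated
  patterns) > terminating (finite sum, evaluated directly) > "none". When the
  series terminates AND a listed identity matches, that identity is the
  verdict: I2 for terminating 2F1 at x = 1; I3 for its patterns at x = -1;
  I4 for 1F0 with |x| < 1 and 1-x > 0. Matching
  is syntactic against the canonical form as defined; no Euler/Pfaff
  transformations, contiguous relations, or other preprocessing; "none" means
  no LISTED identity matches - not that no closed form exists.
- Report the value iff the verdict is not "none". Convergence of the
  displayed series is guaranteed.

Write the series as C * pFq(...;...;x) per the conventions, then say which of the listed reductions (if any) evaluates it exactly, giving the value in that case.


The series (x = -\frac{4}{9}) is 1F0: upper {\frac{1}{6}}, lower {-}, prefactor -2. Verdict (x = -\frac{4}{9}): the binomial series (I4) applies (the 1F0 binomial series: exponent -1/6, x = -\frac{4}{9}). Exact value: \left(-2\right) \cdot \left(\frac{13}{9}\right)^{-\frac{1}{6}}.

Key observation: with t_0 = -2, roots of the ratio polynomials (C = -2) are the negated parameters.
Consecutive-term ratio: r(k) = -\frac{4}{9} * (k+\frac{1}{6}) / [(k+1)] - rational in k, leading ratio -\frac{4}{9}; with t_0 = -2, classification follows.


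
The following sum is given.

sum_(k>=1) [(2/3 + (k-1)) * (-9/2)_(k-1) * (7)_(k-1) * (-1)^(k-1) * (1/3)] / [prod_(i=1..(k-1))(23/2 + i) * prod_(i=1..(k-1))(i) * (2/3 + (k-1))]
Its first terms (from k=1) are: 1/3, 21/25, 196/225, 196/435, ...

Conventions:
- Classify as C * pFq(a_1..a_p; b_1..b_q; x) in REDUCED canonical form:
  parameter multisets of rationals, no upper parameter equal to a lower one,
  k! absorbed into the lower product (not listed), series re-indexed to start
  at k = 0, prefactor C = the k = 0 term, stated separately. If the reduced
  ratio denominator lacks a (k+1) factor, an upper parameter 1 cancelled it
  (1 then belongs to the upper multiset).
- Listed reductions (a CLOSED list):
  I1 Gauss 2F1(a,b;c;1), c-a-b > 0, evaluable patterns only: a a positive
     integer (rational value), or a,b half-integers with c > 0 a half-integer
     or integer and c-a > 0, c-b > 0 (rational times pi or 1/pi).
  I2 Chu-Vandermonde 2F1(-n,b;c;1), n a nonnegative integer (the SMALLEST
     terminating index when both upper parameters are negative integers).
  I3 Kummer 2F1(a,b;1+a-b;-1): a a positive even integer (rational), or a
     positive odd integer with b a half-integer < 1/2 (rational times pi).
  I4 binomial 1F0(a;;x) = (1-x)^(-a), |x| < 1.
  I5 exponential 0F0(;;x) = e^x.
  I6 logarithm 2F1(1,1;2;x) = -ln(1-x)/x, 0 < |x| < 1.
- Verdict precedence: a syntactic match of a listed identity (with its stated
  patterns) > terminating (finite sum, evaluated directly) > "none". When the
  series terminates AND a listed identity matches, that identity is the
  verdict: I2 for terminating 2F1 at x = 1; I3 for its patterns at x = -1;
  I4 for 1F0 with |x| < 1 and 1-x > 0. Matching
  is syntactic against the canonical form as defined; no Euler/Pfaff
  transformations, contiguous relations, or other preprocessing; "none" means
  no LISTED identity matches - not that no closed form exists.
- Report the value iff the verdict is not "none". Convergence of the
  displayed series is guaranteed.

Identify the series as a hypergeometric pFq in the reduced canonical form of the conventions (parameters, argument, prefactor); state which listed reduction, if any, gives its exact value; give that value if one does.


x = -1 here; the reduced form reads 2F1, upper {-9/2, 7}, lower {25/2}, C = 1/3. Verdict: Kummer's theorem (I3) fires (x = -1; c = 25/2 equals 1+a-b for upper {-9/2, 7}: listed pattern). Exact value: (111546435/134217728) * pi.

Structural cue: t_0 = 1/3 here, and k + 2/3 divides numerator and denominator alike; prefactor 1/3 after cancelling.
Ratio: r(k) = (-1) * (k-9/2) (k+7) / [(k+25/2) (k+1)] - poly over poly, x = (-1) from leading terms; C = 1/3 at k = 0.


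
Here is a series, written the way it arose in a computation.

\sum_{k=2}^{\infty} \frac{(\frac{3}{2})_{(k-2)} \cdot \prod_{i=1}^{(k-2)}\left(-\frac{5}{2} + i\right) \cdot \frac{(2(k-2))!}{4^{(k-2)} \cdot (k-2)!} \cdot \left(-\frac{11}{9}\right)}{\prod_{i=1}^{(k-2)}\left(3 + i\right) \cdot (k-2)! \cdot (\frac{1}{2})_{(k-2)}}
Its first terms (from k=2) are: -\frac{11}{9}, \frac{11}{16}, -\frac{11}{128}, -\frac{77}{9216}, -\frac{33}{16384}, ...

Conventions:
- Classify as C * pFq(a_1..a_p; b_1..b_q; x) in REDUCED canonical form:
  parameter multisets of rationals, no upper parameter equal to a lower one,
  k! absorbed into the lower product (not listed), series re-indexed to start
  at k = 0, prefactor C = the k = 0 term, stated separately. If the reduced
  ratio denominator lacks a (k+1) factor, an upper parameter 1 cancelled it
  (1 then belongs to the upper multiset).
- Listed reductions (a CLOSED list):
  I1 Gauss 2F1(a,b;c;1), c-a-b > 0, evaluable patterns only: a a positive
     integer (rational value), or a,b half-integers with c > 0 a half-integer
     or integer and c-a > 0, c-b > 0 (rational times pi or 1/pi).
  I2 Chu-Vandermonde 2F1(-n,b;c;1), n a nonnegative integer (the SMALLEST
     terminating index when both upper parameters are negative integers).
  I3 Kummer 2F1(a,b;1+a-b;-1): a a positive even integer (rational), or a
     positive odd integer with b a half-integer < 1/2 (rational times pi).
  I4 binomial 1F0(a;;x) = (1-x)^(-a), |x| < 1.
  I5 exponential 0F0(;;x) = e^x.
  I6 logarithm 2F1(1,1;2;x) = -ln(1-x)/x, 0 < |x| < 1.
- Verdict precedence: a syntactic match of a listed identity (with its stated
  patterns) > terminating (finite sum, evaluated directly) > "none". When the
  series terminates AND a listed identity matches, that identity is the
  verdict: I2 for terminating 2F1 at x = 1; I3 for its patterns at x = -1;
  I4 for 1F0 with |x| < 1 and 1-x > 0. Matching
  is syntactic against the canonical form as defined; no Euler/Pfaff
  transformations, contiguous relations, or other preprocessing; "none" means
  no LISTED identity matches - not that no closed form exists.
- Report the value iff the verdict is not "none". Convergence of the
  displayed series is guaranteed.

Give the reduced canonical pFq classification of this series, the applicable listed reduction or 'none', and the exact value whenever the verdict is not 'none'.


x = 1 here; the reduced form reads 2F1, upper {-\frac{3}{2}, \frac{3}{2}}, lower {4}, C = -\frac{11}{9}. Verdict: Gauss (I1, half-integer pattern) applies (x = 1; upper {-\frac{3}{2}, \frac{3}{2}} half-integers, c = 4 in the evaluable pattern). Exact value: \left(-\frac{5632}{2835}\right) / \pi.

First insight: from the first term -\frac{11}{9}: the running product (C = -11/9, x = 1) telescopes to a rising factorial.
Term ratio: r(k) = 1 * (k-\frac{3}{2}) (k+\frac{3}{2}) / [(k+4) (k+1)] - poly over poly, x = 1 from leading terms; C = -\frac{11}{9} at k = 0.


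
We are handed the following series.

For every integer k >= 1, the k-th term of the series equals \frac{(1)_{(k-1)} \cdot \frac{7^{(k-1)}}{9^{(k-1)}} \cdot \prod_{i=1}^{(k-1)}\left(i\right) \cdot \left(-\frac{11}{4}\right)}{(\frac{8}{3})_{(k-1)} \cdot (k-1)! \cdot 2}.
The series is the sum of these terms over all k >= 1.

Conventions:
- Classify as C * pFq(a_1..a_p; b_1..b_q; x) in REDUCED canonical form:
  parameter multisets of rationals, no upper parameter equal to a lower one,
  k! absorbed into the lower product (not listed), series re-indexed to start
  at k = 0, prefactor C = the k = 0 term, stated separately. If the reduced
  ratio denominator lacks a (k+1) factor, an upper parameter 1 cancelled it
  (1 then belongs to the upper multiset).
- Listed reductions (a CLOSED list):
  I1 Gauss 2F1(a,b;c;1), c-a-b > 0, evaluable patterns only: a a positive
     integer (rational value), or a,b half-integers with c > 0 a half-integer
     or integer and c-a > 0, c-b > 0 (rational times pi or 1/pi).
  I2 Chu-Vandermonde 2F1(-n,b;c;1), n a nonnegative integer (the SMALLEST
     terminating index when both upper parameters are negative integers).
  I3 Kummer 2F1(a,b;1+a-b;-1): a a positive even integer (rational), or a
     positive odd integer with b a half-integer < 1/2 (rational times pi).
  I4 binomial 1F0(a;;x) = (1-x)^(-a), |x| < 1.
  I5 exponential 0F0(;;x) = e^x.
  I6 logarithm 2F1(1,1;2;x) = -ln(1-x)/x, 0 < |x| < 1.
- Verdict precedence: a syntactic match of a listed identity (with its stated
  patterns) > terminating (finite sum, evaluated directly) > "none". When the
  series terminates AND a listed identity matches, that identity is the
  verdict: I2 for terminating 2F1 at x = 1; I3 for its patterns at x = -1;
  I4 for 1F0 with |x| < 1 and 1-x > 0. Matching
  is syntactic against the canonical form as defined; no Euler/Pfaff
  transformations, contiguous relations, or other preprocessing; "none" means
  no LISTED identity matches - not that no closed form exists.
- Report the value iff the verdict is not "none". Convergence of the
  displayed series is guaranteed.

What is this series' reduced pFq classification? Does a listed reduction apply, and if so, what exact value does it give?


The tell: from the first term -\frac{11}{8}: the constant factors (prefactor -11/8) combine into one prefactor.
Ratio: r(k) = \frac{7}{9} * (k+1) (k+1) / [(k+\frac{8}{3}) (k+1)] - rational in k. x = \frac{7}{9}; t_0 = -\frac{11}{8}; negate the roots.

Reduced: x = \frac{7}{9}, 2F1, upper = {1, 1}, lower = {\frac{8}{3}}, C = -\frac{11}{8}. Verdict: none. A 2F1 with upper {1, 1} fits none of I1-I6 at x = \frac{7}{9}; the sum runs forever.


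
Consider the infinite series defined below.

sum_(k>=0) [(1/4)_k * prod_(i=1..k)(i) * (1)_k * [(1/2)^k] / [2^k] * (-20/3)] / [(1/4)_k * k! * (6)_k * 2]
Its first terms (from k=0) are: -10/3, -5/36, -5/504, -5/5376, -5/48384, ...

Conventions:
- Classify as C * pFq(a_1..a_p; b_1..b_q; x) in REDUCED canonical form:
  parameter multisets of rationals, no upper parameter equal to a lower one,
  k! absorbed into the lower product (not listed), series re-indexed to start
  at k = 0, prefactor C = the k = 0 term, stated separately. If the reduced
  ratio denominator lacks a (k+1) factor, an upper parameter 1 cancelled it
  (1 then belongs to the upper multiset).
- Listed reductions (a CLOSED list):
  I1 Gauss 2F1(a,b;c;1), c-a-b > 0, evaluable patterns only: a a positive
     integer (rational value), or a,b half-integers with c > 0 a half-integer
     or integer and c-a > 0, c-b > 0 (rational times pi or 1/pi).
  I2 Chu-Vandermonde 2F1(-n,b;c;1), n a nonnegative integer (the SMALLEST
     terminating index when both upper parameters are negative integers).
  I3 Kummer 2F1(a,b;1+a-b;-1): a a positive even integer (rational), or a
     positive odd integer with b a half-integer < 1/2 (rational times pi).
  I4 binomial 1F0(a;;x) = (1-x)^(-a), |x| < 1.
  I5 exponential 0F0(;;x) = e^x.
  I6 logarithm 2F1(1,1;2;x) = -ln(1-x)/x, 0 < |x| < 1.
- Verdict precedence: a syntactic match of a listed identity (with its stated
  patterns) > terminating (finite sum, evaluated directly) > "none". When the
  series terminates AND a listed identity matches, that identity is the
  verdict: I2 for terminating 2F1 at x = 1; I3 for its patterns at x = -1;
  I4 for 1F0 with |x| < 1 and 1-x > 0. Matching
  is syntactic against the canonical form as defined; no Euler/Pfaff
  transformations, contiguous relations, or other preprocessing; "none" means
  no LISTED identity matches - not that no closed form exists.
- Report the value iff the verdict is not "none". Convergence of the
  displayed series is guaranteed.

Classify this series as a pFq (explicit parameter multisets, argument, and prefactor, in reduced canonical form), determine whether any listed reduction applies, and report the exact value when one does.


Classification (C = -10/3): 2F1 with upper {1, 1}, lower {6}, argument x = 1/4. Verdict: none. A 2F1 with upper {1, 1} fits none of I1-I6 at x = 1/4; the sum runs forever.

Key step: with t_0 = -10/3, the running product (prefactor -10/3) telescopes to a rising factorial.
Ratio: r(k) = (1/4) * (k+1) (k+1) / [(k+6) (k+1)] ; factor over Q: parameters, x = (1/4), and C = -10/3.


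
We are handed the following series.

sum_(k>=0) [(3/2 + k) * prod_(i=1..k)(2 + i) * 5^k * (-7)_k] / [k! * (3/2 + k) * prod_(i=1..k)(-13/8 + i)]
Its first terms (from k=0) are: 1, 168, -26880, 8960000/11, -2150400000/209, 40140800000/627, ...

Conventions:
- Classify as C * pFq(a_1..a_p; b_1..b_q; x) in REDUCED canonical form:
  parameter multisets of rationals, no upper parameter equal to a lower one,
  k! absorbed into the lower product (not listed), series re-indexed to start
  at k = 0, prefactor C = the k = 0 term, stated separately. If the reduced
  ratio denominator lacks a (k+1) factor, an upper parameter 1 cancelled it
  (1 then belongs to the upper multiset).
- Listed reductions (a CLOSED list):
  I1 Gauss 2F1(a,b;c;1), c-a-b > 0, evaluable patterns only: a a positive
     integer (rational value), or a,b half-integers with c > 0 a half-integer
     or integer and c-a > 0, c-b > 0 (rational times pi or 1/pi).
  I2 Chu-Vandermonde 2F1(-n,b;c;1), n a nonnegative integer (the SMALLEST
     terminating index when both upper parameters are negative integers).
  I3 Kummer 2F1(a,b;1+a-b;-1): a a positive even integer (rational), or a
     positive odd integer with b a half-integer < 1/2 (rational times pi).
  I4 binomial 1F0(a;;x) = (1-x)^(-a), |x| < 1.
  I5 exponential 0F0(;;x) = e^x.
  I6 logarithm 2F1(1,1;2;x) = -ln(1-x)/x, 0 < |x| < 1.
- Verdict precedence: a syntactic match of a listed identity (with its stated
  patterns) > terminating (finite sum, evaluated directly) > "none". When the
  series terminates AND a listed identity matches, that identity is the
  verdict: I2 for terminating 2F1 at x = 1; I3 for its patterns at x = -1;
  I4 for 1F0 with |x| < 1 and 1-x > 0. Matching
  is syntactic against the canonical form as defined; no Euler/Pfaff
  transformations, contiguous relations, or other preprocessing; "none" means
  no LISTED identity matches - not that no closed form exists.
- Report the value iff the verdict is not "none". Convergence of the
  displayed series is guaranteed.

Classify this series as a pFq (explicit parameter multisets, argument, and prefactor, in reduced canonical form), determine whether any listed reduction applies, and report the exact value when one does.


First insight: with t_0 = 1, the factor k + 3/2 cancels (top and bottom), leaving C = 1.
Term ratio: r(k) = 5 * (k-7) (k+3) / [(k-5/8) (k+1)] - rational; roots negated = parameters, x = 5, C = 1.

The series (x = 5) is 2F1: upper {-7, 3}, lower {-5/8}, prefactor 1. Verdict: terminating - the sum ends at index 7 because -7 is a negative integer; exact evaluation follows. Value: 7502980014187/80883.


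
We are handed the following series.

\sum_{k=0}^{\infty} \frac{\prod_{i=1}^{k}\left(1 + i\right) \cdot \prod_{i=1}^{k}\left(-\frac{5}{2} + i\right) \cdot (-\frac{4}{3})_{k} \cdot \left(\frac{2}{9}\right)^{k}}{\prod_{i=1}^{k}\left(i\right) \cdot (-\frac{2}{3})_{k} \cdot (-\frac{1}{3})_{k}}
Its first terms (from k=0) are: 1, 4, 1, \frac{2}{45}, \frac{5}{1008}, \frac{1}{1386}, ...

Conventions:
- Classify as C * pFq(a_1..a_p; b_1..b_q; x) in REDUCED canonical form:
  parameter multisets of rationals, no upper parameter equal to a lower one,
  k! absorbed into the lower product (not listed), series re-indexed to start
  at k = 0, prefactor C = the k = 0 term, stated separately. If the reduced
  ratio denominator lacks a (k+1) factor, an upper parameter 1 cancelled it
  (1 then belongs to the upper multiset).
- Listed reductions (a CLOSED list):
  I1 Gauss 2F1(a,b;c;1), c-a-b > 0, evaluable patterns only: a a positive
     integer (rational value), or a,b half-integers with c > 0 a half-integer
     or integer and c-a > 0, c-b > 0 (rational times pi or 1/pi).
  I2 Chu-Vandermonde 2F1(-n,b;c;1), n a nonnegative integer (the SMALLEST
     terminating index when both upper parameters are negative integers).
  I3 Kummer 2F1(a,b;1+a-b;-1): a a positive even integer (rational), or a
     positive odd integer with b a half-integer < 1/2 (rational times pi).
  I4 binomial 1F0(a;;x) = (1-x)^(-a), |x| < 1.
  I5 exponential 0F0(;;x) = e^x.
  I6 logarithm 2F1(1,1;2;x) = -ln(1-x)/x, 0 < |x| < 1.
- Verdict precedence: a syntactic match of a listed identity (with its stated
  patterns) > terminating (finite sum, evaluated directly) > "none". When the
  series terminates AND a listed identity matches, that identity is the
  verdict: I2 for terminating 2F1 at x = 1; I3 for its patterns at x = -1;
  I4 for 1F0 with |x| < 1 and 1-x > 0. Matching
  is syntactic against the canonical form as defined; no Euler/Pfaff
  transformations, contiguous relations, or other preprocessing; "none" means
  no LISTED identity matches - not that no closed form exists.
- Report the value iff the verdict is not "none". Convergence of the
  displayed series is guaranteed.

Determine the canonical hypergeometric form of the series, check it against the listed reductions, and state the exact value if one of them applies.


Classification (C = 1): 3F2 with upper {-\frac{3}{2}, -\frac{4}{3}, 2}, lower {-\frac{2}{3}, -\frac{1}{3}}, argument x = \frac{2}{9}. Verdict: none. Every listed pattern misses the 3F2 form at \frac{2}{9}, upper {-\frac{3}{2}, -\frac{4}{3}, 2}.

Structural cue: x = \frac{2}{9} and the product of the first k integers (prefactor 1) is k!.
Term ratio: r(k) = \frac{2}{9} * (k-\frac{3}{2}) (k-\frac{4}{3}) (k+2) / [(k-\frac{2}{3}) (k-\frac{1}{3}) (k+1)] - poly over poly, x = \frac{2}{9} from leading terms; C = 1 at k = 0.


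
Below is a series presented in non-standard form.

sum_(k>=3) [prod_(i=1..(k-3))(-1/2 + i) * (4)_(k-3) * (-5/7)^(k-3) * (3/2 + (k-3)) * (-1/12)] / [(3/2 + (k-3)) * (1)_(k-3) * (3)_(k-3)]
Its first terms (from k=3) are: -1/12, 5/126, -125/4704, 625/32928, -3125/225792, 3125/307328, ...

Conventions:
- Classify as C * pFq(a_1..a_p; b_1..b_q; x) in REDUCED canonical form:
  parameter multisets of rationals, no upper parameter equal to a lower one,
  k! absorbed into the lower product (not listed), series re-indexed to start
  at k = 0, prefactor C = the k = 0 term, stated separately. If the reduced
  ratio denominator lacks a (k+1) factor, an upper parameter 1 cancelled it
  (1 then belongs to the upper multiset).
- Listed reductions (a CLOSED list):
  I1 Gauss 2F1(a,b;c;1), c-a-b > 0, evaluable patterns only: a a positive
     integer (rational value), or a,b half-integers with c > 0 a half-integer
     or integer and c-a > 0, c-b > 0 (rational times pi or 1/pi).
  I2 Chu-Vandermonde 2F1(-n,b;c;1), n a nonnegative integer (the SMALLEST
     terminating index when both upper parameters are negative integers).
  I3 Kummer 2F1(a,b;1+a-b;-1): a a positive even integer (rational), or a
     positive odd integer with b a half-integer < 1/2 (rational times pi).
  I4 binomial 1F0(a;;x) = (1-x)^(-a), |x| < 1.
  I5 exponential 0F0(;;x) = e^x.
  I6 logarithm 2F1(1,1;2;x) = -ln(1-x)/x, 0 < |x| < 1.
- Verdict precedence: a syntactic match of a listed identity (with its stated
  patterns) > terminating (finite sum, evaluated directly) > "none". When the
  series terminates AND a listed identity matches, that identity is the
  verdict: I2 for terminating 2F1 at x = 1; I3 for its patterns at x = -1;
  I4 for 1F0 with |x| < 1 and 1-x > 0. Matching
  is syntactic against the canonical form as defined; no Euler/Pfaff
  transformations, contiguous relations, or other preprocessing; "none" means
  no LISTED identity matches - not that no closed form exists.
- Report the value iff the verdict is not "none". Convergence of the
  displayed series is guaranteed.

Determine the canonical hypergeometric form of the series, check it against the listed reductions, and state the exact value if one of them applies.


Canonical form: C = -1/12 times 2F1 with upper {1/2, 4}, lower {3}, x = -5/7. Verdict: no listed reduction: x = -5/7 and upper {1/2, 4} fail every I1-I6 pattern.

Key observation: with t_0 = -1/12, the running product (prefactor -1/12) telescopes to a rising factorial.
Step ratio: r(k) = (-5/7) * (k+1/2) (k+4) / [(k+3) (k+1)] - rational in k. x = (-5/7); t_0 = -1/12; negate the roots.


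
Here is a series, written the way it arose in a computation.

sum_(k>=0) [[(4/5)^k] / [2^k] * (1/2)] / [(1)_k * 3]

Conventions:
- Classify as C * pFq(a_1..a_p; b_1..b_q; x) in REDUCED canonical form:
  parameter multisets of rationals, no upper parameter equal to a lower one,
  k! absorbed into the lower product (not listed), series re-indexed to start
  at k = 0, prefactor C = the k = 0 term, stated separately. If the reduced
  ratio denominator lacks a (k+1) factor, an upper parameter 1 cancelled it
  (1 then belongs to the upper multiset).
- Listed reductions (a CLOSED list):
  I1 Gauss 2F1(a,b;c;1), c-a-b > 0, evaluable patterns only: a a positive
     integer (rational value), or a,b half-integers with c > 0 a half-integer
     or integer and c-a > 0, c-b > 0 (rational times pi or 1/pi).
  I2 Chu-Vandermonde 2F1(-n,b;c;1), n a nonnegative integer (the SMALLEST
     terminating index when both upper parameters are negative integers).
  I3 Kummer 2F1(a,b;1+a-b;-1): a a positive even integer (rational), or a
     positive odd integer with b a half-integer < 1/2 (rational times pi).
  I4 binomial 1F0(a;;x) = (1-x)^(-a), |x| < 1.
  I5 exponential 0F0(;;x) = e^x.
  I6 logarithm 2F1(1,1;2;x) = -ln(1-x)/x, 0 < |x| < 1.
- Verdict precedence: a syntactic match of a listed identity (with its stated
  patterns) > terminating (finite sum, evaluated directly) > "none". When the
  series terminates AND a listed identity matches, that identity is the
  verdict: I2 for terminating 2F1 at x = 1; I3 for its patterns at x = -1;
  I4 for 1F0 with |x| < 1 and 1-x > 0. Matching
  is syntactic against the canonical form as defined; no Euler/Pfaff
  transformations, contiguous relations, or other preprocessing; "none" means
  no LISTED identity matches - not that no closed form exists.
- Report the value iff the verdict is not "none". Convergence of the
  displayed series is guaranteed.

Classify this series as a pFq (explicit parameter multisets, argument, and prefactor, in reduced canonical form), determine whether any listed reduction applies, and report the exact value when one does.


At argument 2/5: a 0F0 with upper {-}, lower {-}, scaled by C = 1/6. Verdict (x = 2/5): the I5 exponential reduction applies (the 0F0 exponential series at x = 2/5). Hence: (1/6) * e^(2/5).

The tell: with t_0 = 1/6, the two k-th powers (C = 1/6, x = 2/5) combine into one argument.
Ratio: r(k) = (2/5) * 1 / [(k+1)] ; factor over Q: parameters, x = (2/5), and C = 1/6.


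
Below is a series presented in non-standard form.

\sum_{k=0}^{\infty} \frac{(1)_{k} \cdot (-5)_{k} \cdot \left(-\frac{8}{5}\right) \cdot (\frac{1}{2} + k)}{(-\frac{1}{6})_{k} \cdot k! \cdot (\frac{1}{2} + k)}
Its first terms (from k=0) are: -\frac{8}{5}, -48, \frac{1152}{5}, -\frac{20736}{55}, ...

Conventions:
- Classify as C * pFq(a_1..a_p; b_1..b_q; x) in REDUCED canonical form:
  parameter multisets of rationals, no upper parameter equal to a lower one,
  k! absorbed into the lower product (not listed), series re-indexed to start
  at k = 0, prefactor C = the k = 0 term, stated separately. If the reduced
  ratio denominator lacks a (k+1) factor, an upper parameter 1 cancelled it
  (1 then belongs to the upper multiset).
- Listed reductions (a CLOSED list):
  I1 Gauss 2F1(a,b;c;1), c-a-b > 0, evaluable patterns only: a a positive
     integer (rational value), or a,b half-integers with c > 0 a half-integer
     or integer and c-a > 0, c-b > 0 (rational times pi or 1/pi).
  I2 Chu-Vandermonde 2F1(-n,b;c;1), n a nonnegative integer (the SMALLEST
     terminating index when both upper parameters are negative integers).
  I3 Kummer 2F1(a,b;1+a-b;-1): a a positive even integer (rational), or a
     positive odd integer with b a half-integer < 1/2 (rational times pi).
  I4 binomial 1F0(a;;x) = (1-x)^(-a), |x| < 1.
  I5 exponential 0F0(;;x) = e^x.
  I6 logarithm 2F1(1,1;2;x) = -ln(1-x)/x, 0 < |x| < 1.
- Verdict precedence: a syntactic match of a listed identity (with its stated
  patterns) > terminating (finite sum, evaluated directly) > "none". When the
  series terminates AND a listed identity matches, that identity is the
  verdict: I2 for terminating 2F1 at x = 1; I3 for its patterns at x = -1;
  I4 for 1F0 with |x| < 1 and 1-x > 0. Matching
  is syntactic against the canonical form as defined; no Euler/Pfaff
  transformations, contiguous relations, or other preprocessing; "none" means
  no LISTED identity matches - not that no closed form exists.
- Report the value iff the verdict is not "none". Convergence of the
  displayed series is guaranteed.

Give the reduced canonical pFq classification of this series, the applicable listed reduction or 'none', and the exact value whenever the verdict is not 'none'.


Reduced: x = 1, 2F1, upper = {-5, 1}, lower = {-\frac{1}{6}}, C = -\frac{8}{5}. Verdict: Vandermonde's identity (I2) applies (terminating 2F1 at x = 1 with n = 5, b = 1, c = -\frac{1}{6}). Its exact value is \frac{56}{115}.

The tell: t_0 = -\frac{8}{5} here, and the factor k + 1/2 cancels (top and bottom), leaving C = -8/5.
Term ratio: r(k) = 1 * (k-5) (k+1) / [(k-\frac{1}{6}) (k+1)] - rational in k, leading ratio 1; with t_0 = -\frac{8}{5}, classification follows.
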